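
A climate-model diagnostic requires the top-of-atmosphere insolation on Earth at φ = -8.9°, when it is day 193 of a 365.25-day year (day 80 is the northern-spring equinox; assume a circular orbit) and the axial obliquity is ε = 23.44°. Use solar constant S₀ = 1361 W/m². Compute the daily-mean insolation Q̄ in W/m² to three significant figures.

Q̄ ≈ 359 W/m²

Solar longitude: λ_s = 360° × (193 − 80)/365.25 = 111.376°.
sin δ = sin 23.44° × sin 111.376° = 0.37042, so δ = +21.742°.
cos H₀ = −tan(-8.9°) tan(+21.742°) = 0.0624, H₀ = 1.5083 rad.
Bracket: H₀ sin φ sin δ + cos φ cos δ sin H₀ = 1.5083×-0.15471×0.37042 + 0.98796×0.92886×0.99805 = -0.086437 + 0.915887 = 0.829450.
Q̄ = (S₀/π) × [bracket] = (1361/π) × 0.829450 = 359.3 W/m².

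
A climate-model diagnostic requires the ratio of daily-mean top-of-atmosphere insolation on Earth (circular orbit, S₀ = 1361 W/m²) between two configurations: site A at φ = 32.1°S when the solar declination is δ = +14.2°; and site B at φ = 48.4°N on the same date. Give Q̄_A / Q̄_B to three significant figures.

— Configuration A (φ=-32.1°):
cos H₀ = −tan(-32.1°) tan(+14.200°) = 0.1587, H₀ = 1.4114 rad.
Bracket: H₀ sin φ sin δ + cos φ cos δ sin H₀ = 1.4114×-0.53140×0.24531 + 0.84712×0.96945×0.98732 = -0.183987 + 0.810827 = 0.626840.
Q̄ = (S₀/π) × [bracket] = (1361/π) × 0.626840 = 271.56 W/m².
— Configuration B (φ=+48.4°):
cos H₀ = −tan(+48.4°) tan(+14.200°) = -0.2850, H₀ = 1.8598 rad.
Bracket: H₀ sin φ sin δ + cos φ cos δ sin H₀ = 1.8598×0.74780×0.24531 + 0.66393×0.96945×0.95853 = 0.341167 + 0.616955 = 0.958122.
Q̄ = (S₀/π) × [bracket] = (1361/π) × 0.958122 = 415.08 W/m².
Ratio Q̄_A / Q̄_B = 271.56 / 415.08 = 0.6542.

Q̄_A / Q̄_B ≈ 0.654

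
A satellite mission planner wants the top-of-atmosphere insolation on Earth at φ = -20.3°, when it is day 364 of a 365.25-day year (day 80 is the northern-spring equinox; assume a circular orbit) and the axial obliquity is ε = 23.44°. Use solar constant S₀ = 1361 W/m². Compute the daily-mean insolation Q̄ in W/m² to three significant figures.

Solar longitude: λ_s = 360° × (364 − 80)/365.25 = 279.918°.
sin δ = sin 23.44° × sin 279.918° = -0.39184, so δ = -23.069°.
cos H₀ = −tan(-20.3°) tan(-23.069°) = -0.1575, H₀ = 1.7290 rad.
Bracket: H₀ sin φ sin δ + cos φ cos δ sin H₀ = 1.7290×-0.34694×-0.39184 + 0.93789×0.92003×0.98751 = 0.235049 + 0.852109 = 1.087158.
Q̄ = (S₀/π) × [bracket] = (1361/π) × 1.087158 = 471.0 W/m².

Q̄ ≈ 471 W/m²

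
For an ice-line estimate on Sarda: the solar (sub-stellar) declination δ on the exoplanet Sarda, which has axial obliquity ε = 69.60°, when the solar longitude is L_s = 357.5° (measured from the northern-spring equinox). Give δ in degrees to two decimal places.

δ = -2.34°

sin δ = sin ε · sin L_s = sin 69.60° × sin 357.5° = -0.040884.
δ = arcsin(-0.040884) = -2.34°.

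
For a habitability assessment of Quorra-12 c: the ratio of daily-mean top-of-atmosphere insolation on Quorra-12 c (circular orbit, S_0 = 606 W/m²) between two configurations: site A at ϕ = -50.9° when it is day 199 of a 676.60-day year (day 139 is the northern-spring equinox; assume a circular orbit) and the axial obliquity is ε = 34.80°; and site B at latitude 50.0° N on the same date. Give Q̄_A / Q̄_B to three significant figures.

— Configuration A (ϕ=-50.9°):
Solar longitude: L_s = 360° × (199 − 139)/676.60 = 31.924°.
sin δ = sin 34.80° × sin 31.924° = 0.30179, so δ = +17.565°.
cos h₀ = −tan(-50.9°) tan(+17.565°) = 0.3895, h₀ = 1.1707 rad.
Bracket: h₀ sin ϕ sin δ + cos ϕ cos δ sin h₀ = 1.1707×-0.77605×0.30179 + 0.63068×0.95337×0.92102 = -0.274183 + 0.553783 = 0.279600.
Q̄ = (S_0/π) × [bracket] = (606/π) × 0.279600 = 53.934 W/m².
— Configuration B (ϕ=+50.0°):
cos h₀ = −tan(+50.0°) tan(+17.565°) = -0.3773, h₀ = 1.9576 rad.
Bracket: h₀ sin ϕ sin δ + cos ϕ cos δ sin h₀ = 1.9576×0.76604×0.30179 + 0.64279×0.95337×0.92611 = 0.452564 + 0.567536 = 1.020100.
Q̄ = (S_0/π) × [bracket] = (606/π) × 1.020100 = 196.77 W/m².
Ratio Q̄_A / Q̄_B = 53.934 / 196.77 = 0.2741.

Q̄_A / Q̄_B ≈ 0.274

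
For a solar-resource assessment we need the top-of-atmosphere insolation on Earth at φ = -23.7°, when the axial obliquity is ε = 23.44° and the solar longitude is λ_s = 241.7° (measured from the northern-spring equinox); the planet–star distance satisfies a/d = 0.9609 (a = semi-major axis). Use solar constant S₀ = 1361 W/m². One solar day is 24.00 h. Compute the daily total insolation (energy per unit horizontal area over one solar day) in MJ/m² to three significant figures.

Solar declination: sin δ = sin ε · sin λ_s = sin 23.44° × sin 241.7° = -0.35024, so δ = -20.502°.
cos H₀ = −tan(-23.7°) tan(-20.502°) = -0.1641, H₀ = 1.7357 rad.
Bracket: H₀ sin φ sin δ + cos φ cos δ sin H₀ = 1.7357×-0.40195×-0.35024 + 0.91566×0.93666×0.98644 = 0.244350 + 0.846032 = 1.090382.
Inverse-square distance factor (a/d)² = 0.9609² = 0.923329.
Q̄ = (S₀/π) × 0.923329 × [bracket] = (1361/π) × 0.923329 × 1.090382 = 436.16 W/m².
Daily total = Q̄ × 24.00 h × 3600 s/h = 436.16 × 24.00 × 3600 / 10⁶ = 37.68 MJ/m².

37.7 MJ/m²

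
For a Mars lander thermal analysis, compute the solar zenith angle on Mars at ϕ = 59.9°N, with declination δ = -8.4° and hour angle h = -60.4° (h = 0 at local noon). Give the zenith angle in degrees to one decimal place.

cos θ_z = sin ϕ sin δ + cos ϕ cos δ cos h = -0.126384 + 0.245060 = 0.118676.
θ_z = arccos(0.118676) = 83.2°.

θ_z = 83.2°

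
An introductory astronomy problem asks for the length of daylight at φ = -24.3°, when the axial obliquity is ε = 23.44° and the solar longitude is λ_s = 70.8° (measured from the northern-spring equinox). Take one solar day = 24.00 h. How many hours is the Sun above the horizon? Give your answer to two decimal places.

Solar declination: sin δ = sin ε · sin λ_s = sin 23.44° × sin 70.8° = 0.37566, so δ = +22.065°.
cos H₀ = −tan φ · tan δ = −tan(-24.3°) × tan(+22.065°) = 0.1830, so H₀ = 1.3867 rad = 79.45°.
Daylight = 2H₀/(2π) × 24.00 h = (1.3867/π) × 24.00 = 10.59 h.

10.59 h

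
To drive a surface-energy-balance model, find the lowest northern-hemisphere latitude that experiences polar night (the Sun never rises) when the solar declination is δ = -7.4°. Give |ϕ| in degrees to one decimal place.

Polar night requires cos h₀ = −tan ϕ tan δ ≥ 1, i.e. tan ϕ tan δ ≤ −1.
The boundary is |tan ϕ| · |tan δ| = 1, so |ϕ| = 90° − |δ| = 90° − 7.4° = 82.6° in the northern hemisphere.

|ϕ| = 82.6°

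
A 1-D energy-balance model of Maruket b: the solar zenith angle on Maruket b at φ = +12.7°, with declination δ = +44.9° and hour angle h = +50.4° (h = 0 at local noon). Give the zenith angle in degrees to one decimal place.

θ_z = 53.4°

cos θ_z = sin φ sin δ + cos φ cos δ cos h = 0.155183 + 0.440466 = 0.595649.
θ_z = arccos(0.595649) = 53.4°.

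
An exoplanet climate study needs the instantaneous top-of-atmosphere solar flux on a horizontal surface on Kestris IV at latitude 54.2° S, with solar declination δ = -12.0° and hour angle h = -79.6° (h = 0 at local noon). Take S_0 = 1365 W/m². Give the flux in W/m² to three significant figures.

cos θ_z = sin ϕ sin δ + cos ϕ cos δ cos h = 0.168630 + 0.103289 = 0.271919.
Flux = S_0 · cos θ_z = 1365 × 0.271919 = 371.2 W/m².

371 W/m²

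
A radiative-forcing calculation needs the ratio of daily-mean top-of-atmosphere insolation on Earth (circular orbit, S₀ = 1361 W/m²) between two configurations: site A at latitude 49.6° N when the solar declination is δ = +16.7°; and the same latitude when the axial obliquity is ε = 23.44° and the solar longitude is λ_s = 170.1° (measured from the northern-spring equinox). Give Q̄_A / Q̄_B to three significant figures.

Q̄_A / Q̄_B ≈ 1.37

— Configuration A (φ=+49.6°):
cos H₀ = −tan(+49.6°) tan(+16.700°) = -0.3525, H₀ = 1.9311 rad.
Bracket: H₀ sin φ sin δ + cos φ cos δ sin H₀ = 1.9311×0.76154×0.28736 + 0.64812×0.95782×0.93581 = 0.422594 + 0.580934 = 1.003528.
Q̄ = (S₀/π) × [bracket] = (1361/π) × 1.003528 = 434.75 W/m².
— Configuration B (φ=+49.6°):
Solar declination: sin δ = sin ε · sin λ_s = sin 23.44° × sin 170.1° = 0.06839, so δ = +3.922°.
cos H₀ = −tan(+49.6°) tan(+3.922°) = -0.0805, H₀ = 1.6514 rad.
Bracket: H₀ sin φ sin δ + cos φ cos δ sin H₀ = 1.6514×0.76154×0.06839 + 0.64812×0.99766×0.99675 = 0.086008 + 0.644502 = 0.730510.
Q̄ = (S₀/π) × [bracket] = (1361/π) × 0.730510 = 316.47 W/m².
Ratio Q̄_A / Q̄_B = 434.75 / 316.47 = 1.374.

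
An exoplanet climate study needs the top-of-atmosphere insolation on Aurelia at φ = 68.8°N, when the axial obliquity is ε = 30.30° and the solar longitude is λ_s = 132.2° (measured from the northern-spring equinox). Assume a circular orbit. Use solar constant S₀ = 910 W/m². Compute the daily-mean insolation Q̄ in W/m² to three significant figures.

Solar declination: sin δ = sin ε · sin λ_s = sin 30.30° × sin 132.2° = 0.37376, so δ = +21.947°.
cos H₀ = −tan(+68.8°) tan(+21.947°) = -1.0389 ≤ −1 ⇒ polar day, H₀ = π.
Bracket: H₀ sin φ sin δ + cos φ cos δ sin H₀ = 3.1416×0.93232×0.37376 + 0.36162×0.92753×0.00000 = 1.094734 + 0.000000 = 1.094734.
Q̄ = (S₀/π) × [bracket] = (910/π) × 1.094734 = 317.1 W/m².

Q̄ ≈ 317 W/m²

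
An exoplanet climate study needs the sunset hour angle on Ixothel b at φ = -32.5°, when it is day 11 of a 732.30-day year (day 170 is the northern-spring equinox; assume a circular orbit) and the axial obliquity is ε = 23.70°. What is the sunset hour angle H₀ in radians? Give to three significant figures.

Solar longitude: λ_s = 360° × (11 − 170)/732.30 = -78.165°, i.e. -78.165° + 360° = 281.835°.
sin δ = sin 23.70° × sin 281.835° = -0.39340, so δ = -23.166°.
cos H₀ = −tan φ · tan δ = −tan(-32.5°) × tan(-23.166°) = -0.2726, so H₀ = 1.8469 rad = 105.82°.

H₀ = 1.85 rad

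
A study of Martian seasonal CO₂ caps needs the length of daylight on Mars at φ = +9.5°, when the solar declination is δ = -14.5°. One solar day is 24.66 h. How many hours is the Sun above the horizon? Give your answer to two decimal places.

11.99 h

cos H₀ = −tan φ · tan δ = −tan(+9.5°) × tan(-14.500°) = 0.0433, so H₀ = 1.5275 rad = 87.52°.
Daylight = 2H₀/(2π) × 24.66 h = (1.5275/π) × 24.66 = 11.99 h.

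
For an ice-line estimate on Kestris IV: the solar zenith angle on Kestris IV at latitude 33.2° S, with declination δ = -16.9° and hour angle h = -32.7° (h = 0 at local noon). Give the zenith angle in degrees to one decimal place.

θ_z = 33.6°

cos θ_z = sin φ sin δ + cos φ cos δ cos h = 0.159178 + 0.673737 = 0.832915.
θ_z = arccos(0.832915) = 33.6°.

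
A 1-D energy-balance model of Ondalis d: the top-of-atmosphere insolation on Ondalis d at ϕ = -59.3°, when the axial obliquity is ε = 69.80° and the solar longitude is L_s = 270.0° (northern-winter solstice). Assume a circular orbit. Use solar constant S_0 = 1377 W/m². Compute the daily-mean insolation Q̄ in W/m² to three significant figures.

Q̄ ≈ 1.11e+03 W/m²

Solar declination: sin δ = sin ε · sin L_s = sin 69.80° × sin 270.0° = -0.93849, so δ = -69.800°.
cos h₀ = −tan(-59.3°) tan(-69.800°) = -4.5775 ≤ −1 ⇒ polar day, h₀ = π.
Bracket: h₀ sin ϕ sin δ + cos ϕ cos δ sin h₀ = 3.1416×-0.85985×-0.93849 + 0.51054×0.34530×0.00000 = 2.535148 + 0.000000 = 2.535148.
Q̄ = (S_0/π) × [bracket] = (1377/π) × 2.535148 = 1111 W/m².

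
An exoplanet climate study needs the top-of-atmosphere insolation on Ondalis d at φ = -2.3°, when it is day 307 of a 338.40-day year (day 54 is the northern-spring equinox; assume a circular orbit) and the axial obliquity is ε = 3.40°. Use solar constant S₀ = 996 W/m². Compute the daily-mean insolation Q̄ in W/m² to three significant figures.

Q̄ ≈ 317 W/m²

Solar longitude: λ_s = 360° × (307 − 54)/338.40 = 269.149°.
sin δ = sin 3.40° × sin 269.149° = -0.05930, so δ = -3.400°.
cos H₀ = −tan(-2.3°) tan(-3.400°) = -0.0024, H₀ = 1.5732 rad.
Bracket: H₀ sin φ sin δ + cos φ cos δ sin H₀ = 1.5732×-0.04013×-0.05930 + 0.99919×0.99824×1.00000 = 0.003744 + 0.997431 = 1.001175.
Q̄ = (S₀/π) × [bracket] = (996/π) × 1.001175 = 317.4 W/m².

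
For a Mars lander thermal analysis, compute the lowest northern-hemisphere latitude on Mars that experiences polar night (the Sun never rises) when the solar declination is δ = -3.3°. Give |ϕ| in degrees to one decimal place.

|ϕ| = 86.7°

Polar night requires cos h₀ = −tan ϕ tan δ ≥ 1, i.e. tan ϕ tan δ ≤ −1.
The boundary is |tan ϕ| · |tan δ| = 1, so |ϕ| = 90° − |δ| = 90° − 3.3° = 86.7° in the northern hemisphere.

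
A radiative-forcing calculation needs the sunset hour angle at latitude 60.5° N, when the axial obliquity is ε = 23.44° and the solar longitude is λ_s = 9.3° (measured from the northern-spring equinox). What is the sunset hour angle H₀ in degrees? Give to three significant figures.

H₀ = 96.5°

Solar declination: sin δ = sin ε · sin λ_s = sin 23.44° × sin 9.3° = 0.06428, so δ = +3.686°.
cos H₀ = −tan φ · tan δ = −tan(+60.5°) × tan(+3.686°) = -0.1139, so H₀ = 1.6849 rad = 96.54°.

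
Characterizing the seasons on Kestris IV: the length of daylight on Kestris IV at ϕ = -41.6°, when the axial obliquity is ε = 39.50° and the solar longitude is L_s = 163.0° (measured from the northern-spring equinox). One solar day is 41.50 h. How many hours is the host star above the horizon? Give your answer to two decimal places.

18.52 h

Solar declination: sin δ = sin ε · sin L_s = sin 39.50° × sin 163.0° = 0.18597, so δ = +10.718°.
cos h₀ = −tan ϕ · tan δ = −tan(-41.6°) × tan(+10.718°) = 0.1680, so h₀ = 1.4020 rad = 80.33°.
Daylight = 2h₀/(2π) × 41.50 h = (1.4020/π) × 41.50 = 18.52 h.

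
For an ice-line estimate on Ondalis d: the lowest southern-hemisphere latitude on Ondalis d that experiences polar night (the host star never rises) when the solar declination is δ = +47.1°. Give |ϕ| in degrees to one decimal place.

Polar night requires cos h₀ = −tan ϕ tan δ ≥ 1, i.e. tan ϕ tan δ ≤ −1.
The boundary is |tan ϕ| · |tan δ| = 1, so |ϕ| = 90° − |δ| = 90° − 47.1° = 42.9° in the southern hemisphere.

|ϕ| = 42.9°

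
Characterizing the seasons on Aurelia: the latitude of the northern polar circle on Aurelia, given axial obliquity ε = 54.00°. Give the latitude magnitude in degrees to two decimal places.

The polar circle is the lowest latitude that experiences at least one full rotation of continuous daylight at the northern-summer solstice; it lies at |ϕ| = 90° − ε = 90° − 54.00° = 36.00°.

36.00°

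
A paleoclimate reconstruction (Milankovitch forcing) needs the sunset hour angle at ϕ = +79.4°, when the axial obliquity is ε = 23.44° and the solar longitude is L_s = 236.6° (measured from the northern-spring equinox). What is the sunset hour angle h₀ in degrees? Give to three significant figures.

h₀ = 0.00°

Solar declination: sin δ = sin ε · sin L_s = sin 23.44° × sin 236.6° = -0.33209, so δ = -19.396°.
cos h₀ = −tan ϕ · tan δ = 1.8813 ≥ 1, so the Sun never rises (polar night) and h₀ = 0.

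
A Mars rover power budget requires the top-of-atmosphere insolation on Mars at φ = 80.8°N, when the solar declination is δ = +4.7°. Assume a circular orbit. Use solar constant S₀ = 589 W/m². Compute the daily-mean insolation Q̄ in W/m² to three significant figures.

Q̄ ≈ 57.6 W/m²

cos H₀ = −tan(+80.8°) tan(+4.700°) = -0.5076, H₀ = 2.1032 rad.
Bracket: H₀ sin φ sin δ + cos φ cos δ sin H₀ = 2.1032×0.98714×0.08194 + 0.15988×0.99664×0.86159 = 0.170120 + 0.137288 = 0.307408.
Q̄ = (S₀/π) × [bracket] = (589/π) × 0.307408 = 57.63 W/m².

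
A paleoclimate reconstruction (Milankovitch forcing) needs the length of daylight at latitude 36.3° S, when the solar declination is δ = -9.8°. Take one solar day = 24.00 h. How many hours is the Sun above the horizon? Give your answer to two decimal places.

12.97 h

cos h₀ = −tan ϕ · tan δ = −tan(-36.3°) × tan(-9.800°) = -0.1269, so h₀ = 1.6980 rad = 97.29°.
Daylight = 2h₀/(2π) × 24.00 h = (1.6980/π) × 24.00 = 12.97 h.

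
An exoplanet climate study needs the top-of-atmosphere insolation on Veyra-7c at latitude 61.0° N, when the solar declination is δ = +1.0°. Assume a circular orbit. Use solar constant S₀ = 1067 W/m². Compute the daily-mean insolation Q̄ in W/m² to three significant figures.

cos H₀ = −tan(+61.0°) tan(+1.000°) = -0.0315, H₀ = 1.6023 rad.
Bracket: H₀ sin φ sin δ + cos φ cos δ sin H₀ = 1.6023×0.87462×0.01745 + 0.48481×0.99985×0.99950 = 0.024454 + 0.484495 = 0.508949.
Q̄ = (S₀/π) × [bracket] = (1067/π) × 0.508949 = 172.9 W/m².

Q̄ ≈ 173 W/m²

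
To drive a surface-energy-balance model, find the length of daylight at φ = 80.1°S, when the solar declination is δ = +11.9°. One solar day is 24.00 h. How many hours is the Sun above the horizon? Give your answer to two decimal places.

cos H₀ = −tan φ · tan δ = 1.2074 ≥ 1, so the Sun never rises (polar night) and H₀ = 0.
Daylight = 2H₀/(2π) × 24.00 h = (0.0000/π) × 24.00 = 0.00 h.

0.00 h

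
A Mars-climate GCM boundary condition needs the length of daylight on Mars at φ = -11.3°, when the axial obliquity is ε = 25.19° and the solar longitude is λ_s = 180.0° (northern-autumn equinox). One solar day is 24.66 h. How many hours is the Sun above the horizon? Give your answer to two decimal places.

Solar declination: sin δ = sin ε · sin λ_s = sin 25.19° × sin 180.0° = 0.00000, so δ = +0.000°.
cos H₀ = −tan φ · tan δ = −tan(-11.3°) × tan(+0.000°) = 0.0000, so H₀ = 1.5708 rad = 90.00°.
Daylight = 2H₀/(2π) × 24.66 h = (1.5708/π) × 24.66 = 12.33 h.

12.33 h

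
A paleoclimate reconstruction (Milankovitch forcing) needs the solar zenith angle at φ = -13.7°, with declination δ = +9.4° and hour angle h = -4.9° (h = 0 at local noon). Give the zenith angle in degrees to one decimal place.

θ_z = 23.6°

cos θ_z = sin φ sin δ + cos φ cos δ cos h = -0.038682 + 0.955000 = 0.916318.
θ_z = arccos(0.916318) = 23.6°.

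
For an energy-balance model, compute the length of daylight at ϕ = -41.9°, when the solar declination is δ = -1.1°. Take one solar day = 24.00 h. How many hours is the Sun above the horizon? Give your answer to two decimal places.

12.13 h

cos h₀ = −tan ϕ · tan δ = −tan(-41.9°) × tan(-1.100°) = -0.0172, so h₀ = 1.5880 rad = 90.99°.
Daylight = 2h₀/(2π) × 24.00 h = (1.5880/π) × 24.00 = 12.13 h.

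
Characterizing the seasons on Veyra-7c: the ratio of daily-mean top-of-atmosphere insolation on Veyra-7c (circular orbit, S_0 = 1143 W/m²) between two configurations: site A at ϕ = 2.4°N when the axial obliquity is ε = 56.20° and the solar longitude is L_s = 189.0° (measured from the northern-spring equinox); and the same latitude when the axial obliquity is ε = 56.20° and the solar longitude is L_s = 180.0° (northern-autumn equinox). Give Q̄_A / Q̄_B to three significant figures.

— Configuration A (ϕ=+2.4°):
Solar declination: sin δ = sin ε · sin L_s = sin 56.20° × sin 189.0° = -0.12999, so δ = -7.469°.
cos h₀ = −tan(+2.4°) tan(-7.469°) = 0.0055, h₀ = 1.5653 rad.
Bracket: h₀ sin ϕ sin δ + cos ϕ cos δ sin h₀ = 1.5653×0.04188×-0.12999 + 0.99912×0.99151×0.99998 = -0.008521 + 0.990618 = 0.982097.
Q̄ = (S_0/π) × [bracket] = (1143/π) × 0.982097 = 357.31 W/m².
— Configuration B (ϕ=+2.4°):
Solar declination: sin δ = sin ε · sin L_s = sin 56.20° × sin 180.0° = 0.00000, so δ = +0.000°.
cos h₀ = −tan(+2.4°) tan(+0.000°) = -0.0000, h₀ = 1.5708 rad.
Bracket: h₀ sin ϕ sin δ + cos ϕ cos δ sin h₀ = 1.5708×0.04188×0.00000 + 0.99912×1.00000×1.00000 = 0.000000 + 0.999120 = 0.999120.
Q̄ = (S_0/π) × [bracket] = (1143/π) × 0.999120 = 363.51 W/m².
Ratio Q̄_A / Q̄_B = 357.31 / 363.51 = 0.9829.

Q̄_A / Q̄_B ≈ 0.983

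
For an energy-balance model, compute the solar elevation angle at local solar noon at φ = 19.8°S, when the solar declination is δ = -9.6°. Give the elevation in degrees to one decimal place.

At local noon the hour angle is zero, so the zenith angle equals |φ − δ| = |-19.8° − (-9.600°)| = 10.200°.
Elevation = 90° − 10.200° = 79.8°.

79.8°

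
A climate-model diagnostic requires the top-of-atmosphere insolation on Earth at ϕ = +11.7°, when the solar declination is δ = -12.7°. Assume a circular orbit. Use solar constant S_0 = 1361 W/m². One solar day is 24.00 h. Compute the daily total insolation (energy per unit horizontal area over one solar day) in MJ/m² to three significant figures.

cos h₀ = −tan(+11.7°) tan(-12.700°) = 0.0467, h₀ = 1.5241 rad.
Bracket: h₀ sin ϕ sin δ + cos ϕ cos δ sin h₀ = 1.5241×0.20279×-0.21985 + 0.97922×0.97553×0.99891 = -0.067950 + 0.954217 = 0.886267.
Q̄ = (S_0/π) × [bracket] = (1361/π) × 0.886267 = 383.95 W/m².
Daily total = Q̄ × 24.00 h × 3600 s/h = 383.95 × 24.00 × 3600 / 10⁶ = 33.17 MJ/m².

33.2 MJ/m²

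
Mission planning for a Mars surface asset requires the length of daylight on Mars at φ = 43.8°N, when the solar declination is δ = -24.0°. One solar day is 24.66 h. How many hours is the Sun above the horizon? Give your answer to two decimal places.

8.87 h

cos H₀ = −tan φ · tan δ = −tan(+43.8°) × tan(-24.000°) = 0.4270, so H₀ = 1.1297 rad = 64.73°.
Daylight = 2H₀/(2π) × 24.66 h = (1.1297/π) × 24.66 = 8.87 h.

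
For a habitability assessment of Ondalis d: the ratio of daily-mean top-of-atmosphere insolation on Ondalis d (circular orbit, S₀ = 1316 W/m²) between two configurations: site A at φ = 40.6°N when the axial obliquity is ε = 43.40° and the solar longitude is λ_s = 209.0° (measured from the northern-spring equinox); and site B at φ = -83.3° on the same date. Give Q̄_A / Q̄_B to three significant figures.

Q̄_A / Q̄_B ≈ 0.393

— Configuration A (φ=+40.6°):
Solar declination: sin δ = sin ε · sin λ_s = sin 43.40° × sin 209.0° = -0.33311, so δ = -19.457°.
cos H₀ = −tan(+40.6°) tan(-19.457°) = 0.3028, H₀ = 1.2632 rad.
Bracket: H₀ sin φ sin δ + cos φ cos δ sin H₀ = 1.2632×0.65077×-0.33311 + 0.75927×0.94289×0.95305 = -0.273834 + 0.682296 = 0.408462.
Q̄ = (S₀/π) × [bracket] = (1316/π) × 0.408462 = 171.10 W/m².
— Configuration B (φ=-83.3°):
cos H₀ = −tan(-83.3°) tan(-19.457°) = -3.0074 ≤ −1 ⇒ polar day, H₀ = π.
Bracket: H₀ sin φ sin δ + cos φ cos δ sin H₀ = 3.1416×-0.99317×-0.33311 + 0.11667×0.94289×0.00000 = 1.039351 + 0.000000 = 1.039351.
Q̄ = (S₀/π) × [bracket] = (1316/π) × 1.039351 = 435.38 W/m².
Ratio Q̄_A / Q̄_B = 171.10 / 435.38 = 0.3930.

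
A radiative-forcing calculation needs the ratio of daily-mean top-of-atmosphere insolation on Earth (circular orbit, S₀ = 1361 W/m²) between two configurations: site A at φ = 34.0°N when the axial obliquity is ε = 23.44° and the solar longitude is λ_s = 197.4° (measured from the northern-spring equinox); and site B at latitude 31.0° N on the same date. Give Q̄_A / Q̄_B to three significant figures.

Q̄_A / Q̄_B ≈ 0.953

— Configuration A (φ=+34.0°):
Solar declination: sin δ = sin ε · sin λ_s = sin 23.44° × sin 197.4° = -0.11895, so δ = -6.832°.
cos H₀ = −tan(+34.0°) tan(-6.832°) = 0.0808, H₀ = 1.4899 rad.
Bracket: H₀ sin φ sin δ + cos φ cos δ sin H₀ = 1.4899×0.55919×-0.11895 + 0.82904×0.99290×0.99673 = -0.099102 + 0.820462 = 0.721360.
Q̄ = (S₀/π) × [bracket] = (1361/π) × 0.721360 = 312.51 W/m².
— Configuration B (φ=+31.0°):
cos H₀ = −tan(+31.0°) tan(-6.832°) = 0.0720, H₀ = 1.4987 rad.
Bracket: H₀ sin φ sin δ + cos φ cos δ sin H₀ = 1.4987×0.51504×-0.11895 + 0.85717×0.99290×0.99741 = -0.091816 + 0.848880 = 0.757064.
Q̄ = (S₀/π) × [bracket] = (1361/π) × 0.757064 = 327.98 W/m².
Ratio Q̄_A / Q̄_B = 312.51 / 327.98 = 0.9528.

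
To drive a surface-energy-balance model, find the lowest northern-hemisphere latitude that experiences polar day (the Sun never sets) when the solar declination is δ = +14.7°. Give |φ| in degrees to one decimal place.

Polar day requires cos H₀ = −tan φ tan δ ≤ −1, i.e. tan φ tan δ ≥ 1.
The boundary is |tan φ| · |tan δ| = 1, so |φ| = 90° − |δ| = 90° − 14.7° = 75.3° in the northern hemisphere.

|φ| = 75.3°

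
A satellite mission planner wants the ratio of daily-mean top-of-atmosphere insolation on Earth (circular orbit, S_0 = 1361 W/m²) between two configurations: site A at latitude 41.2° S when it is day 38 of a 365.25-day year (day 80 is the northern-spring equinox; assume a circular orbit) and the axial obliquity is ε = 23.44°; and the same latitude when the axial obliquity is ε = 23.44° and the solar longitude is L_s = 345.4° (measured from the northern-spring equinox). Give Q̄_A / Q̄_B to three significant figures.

— Configuration A (ϕ=-41.2°):
Solar longitude: L_s = 360° × (38 − 80)/365.25 = -41.396°, i.e. -41.396° + 360° = 318.604°.
sin δ = sin 23.44° × sin 318.604° = -0.26304, so δ = -15.251°.
cos h₀ = −tan(-41.2°) tan(-15.251°) = -0.2387, h₀ = 1.8118 rad.
Bracket: h₀ sin ϕ sin δ + cos ϕ cos δ sin h₀ = 1.8118×-0.65869×-0.26304 + 0.75241×0.96478×0.97110 = 0.313916 + 0.704931 = 1.018847.
Q̄ = (S_0/π) × [bracket] = (1361/π) × 1.018847 = 441.38 W/m².
— Configuration B (ϕ=-41.2°):
Solar declination: sin δ = sin ε · sin L_s = sin 23.44° × sin 345.4° = -0.10027, so δ = -5.755°.
cos h₀ = −tan(-41.2°) tan(-5.755°) = -0.0882, h₀ = 1.6591 rad.
Bracket: h₀ sin ϕ sin δ + cos ϕ cos δ sin h₀ = 1.6591×-0.65869×-0.10027 + 0.75241×0.99496×0.99610 = 0.109578 + 0.745698 = 0.855276.
Q̄ = (S_0/π) × [bracket] = (1361/π) × 0.855276 = 370.52 W/m².
Ratio Q̄_A / Q̄_B = 441.38 / 370.52 = 1.191.

Q̄_A / Q̄_B ≈ 1.19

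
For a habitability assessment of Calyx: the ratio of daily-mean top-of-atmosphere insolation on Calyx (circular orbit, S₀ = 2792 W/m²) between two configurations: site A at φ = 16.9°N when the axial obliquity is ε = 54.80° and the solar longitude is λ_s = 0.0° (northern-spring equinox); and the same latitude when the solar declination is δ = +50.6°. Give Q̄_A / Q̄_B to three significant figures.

— Configuration A (φ=+16.9°):
Solar declination: sin δ = sin ε · sin λ_s = sin 54.80° × sin 0.0° = 0.00000, so δ = +0.000°.
cos H₀ = −tan(+16.9°) tan(+0.000°) = -0.0000, H₀ = 1.5708 rad.
Bracket: H₀ sin φ sin δ + cos φ cos δ sin H₀ = 1.5708×0.29070×0.00000 + 0.95681×1.00000×1.00000 = 0.000000 + 0.956810 = 0.956810.
Q̄ = (S₀/π) × [bracket] = (2792/π) × 0.956810 = 850.34 W/m².
— Configuration B (φ=+16.9°):
cos H₀ = −tan(+16.9°) tan(+50.600°) = -0.3699, H₀ = 1.9497 rad.
Bracket: H₀ sin φ sin δ + cos φ cos δ sin H₀ = 1.9497×0.29070×0.77273 + 0.95681×0.63473×0.92908 = 0.437966 + 0.564245 = 1.002211.
Q̄ = (S₀/π) × [bracket] = (2792/π) × 1.002211 = 890.69 W/m².
Ratio Q̄_A / Q̄_B = 850.34 / 890.69 = 0.9547.

Q̄_A / Q̄_B ≈ 0.955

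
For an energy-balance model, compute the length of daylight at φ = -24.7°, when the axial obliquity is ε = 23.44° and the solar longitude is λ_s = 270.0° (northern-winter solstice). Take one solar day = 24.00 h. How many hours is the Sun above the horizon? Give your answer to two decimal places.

Solar declination: sin δ = sin ε · sin λ_s = sin 23.44° × sin 270.0° = -0.39779, so δ = -23.440°.
cos H₀ = −tan φ · tan δ = −tan(-24.7°) × tan(-23.440°) = -0.1994, so H₀ = 1.7716 rad = 101.50°.
Daylight = 2H₀/(2π) × 24.00 h = (1.7716/π) × 24.00 = 13.53 h.

13.53 h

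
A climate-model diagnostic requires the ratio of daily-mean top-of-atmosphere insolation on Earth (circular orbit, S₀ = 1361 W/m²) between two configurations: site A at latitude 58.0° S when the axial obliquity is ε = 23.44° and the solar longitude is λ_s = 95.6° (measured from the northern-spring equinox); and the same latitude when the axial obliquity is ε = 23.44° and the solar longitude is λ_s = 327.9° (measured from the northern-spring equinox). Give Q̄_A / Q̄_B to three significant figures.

Q̄_A / Q̄_B ≈ 0.0969

— Configuration A (φ=-58.0°):
Solar declination: sin δ = sin ε · sin λ_s = sin 23.44° × sin 95.6° = 0.39589, so δ = +23.321°.
cos H₀ = −tan(-58.0°) tan(+23.321°) = 0.6899, H₀ = 0.8094 rad.
Bracket: H₀ sin φ sin δ + cos φ cos δ sin H₀ = 0.8094×-0.84805×0.39589 + 0.52992×0.91830×0.72388 = -0.271744 + 0.352258 = 0.080514.
Q̄ = (S₀/π) × [bracket] = (1361/π) × 0.080514 = 34.880 W/m².
— Configuration B (φ=-58.0°):
Solar declination: sin δ = sin ε · sin λ_s = sin 23.44° × sin 327.9° = -0.21138, so δ = -12.203°.
cos H₀ = −tan(-58.0°) tan(-12.203°) = -0.3461, H₀ = 1.9242 rad.
Bracket: H₀ sin φ sin δ + cos φ cos δ sin H₀ = 1.9242×-0.84805×-0.21138 + 0.52992×0.97740×0.93820 = 0.344934 + 0.485935 = 0.830869.
Q̄ = (S₀/π) × [bracket] = (1361/π) × 0.830869 = 359.95 W/m².
Ratio Q̄_A / Q̄_B = 34.880 / 359.95 = 0.09690.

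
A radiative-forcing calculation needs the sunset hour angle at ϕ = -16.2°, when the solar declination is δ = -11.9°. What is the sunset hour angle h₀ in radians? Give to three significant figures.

h₀ = 1.63 rad

cos h₀ = −tan ϕ · tan δ = −tan(-16.2°) × tan(-11.900°) = -0.0612, so h₀ = 1.6321 rad = 93.51°.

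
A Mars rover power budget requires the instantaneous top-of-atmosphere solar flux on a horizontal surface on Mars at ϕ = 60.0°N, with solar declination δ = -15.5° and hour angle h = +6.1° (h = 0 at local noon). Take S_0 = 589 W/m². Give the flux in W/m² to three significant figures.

cos θ_z = sin ϕ sin δ + cos ϕ cos δ cos h = -0.231435 + 0.479087 = 0.247652.
Flux = S_0 · cos θ_z = 589 × 0.247652 = 145.9 W/m².

146 W/m²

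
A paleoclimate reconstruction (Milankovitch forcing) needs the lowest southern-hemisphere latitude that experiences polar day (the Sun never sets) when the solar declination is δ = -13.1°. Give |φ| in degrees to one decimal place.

Polar day requires cos H₀ = −tan φ tan δ ≤ −1, i.e. tan φ tan δ ≥ 1.
The boundary is |tan φ| · |tan δ| = 1, so |φ| = 90° − |δ| = 90° − 13.1° = 76.9° in the southern hemisphere.

|φ| = 76.9°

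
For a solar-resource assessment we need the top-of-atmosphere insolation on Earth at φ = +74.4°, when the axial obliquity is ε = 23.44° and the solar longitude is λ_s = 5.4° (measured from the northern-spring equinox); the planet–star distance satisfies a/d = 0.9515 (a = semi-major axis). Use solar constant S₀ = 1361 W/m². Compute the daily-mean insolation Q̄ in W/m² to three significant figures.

Solar declination: sin δ = sin ε · sin λ_s = sin 23.44° × sin 5.4° = 0.03744, so δ = +2.145°.
cos H₀ = −tan(+74.4°) tan(+2.145°) = -0.1342, H₀ = 1.7054 rad.
Bracket: H₀ sin φ sin δ + cos φ cos δ sin H₀ = 1.7054×0.96316×0.03744 + 0.26892×0.99930×0.99096 = 0.061498 + 0.266302 = 0.327800.
Inverse-square distance factor (a/d)² = 0.9515² = 0.905352.
Q̄ = (S₀/π) × 0.905352 × [bracket] = (1361/π) × 0.905352 × 0.327800 = 128.6 W/m².

Q̄ ≈ 129 W/m²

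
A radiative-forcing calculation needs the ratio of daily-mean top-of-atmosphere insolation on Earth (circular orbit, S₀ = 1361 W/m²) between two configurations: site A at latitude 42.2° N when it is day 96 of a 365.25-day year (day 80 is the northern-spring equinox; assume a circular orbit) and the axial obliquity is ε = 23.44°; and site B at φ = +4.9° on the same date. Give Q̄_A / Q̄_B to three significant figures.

Q̄_A / Q̄_B ≈ 0.850

— Configuration A (φ=+42.2°):
Solar longitude: λ_s = 360° × (96 − 80)/365.25 = 15.770°.
sin δ = sin 23.44° × sin 15.770° = 0.10811, so δ = +6.206°.
cos H₀ = −tan(+42.2°) tan(+6.206°) = -0.0986, H₀ = 1.6696 rad.
Bracket: H₀ sin φ sin δ + cos φ cos δ sin H₀ = 1.6696×0.67172×0.10811 + 0.74080×0.99414×0.99513 = 0.121246 + 0.732872 = 0.854118.
Q̄ = (S₀/π) × [bracket] = (1361/π) × 0.854118 = 370.02 W/m².
— Configuration B (φ=+4.9°):
cos H₀ = −tan(+4.9°) tan(+6.206°) = -0.0093, H₀ = 1.5801 rad.
Bracket: H₀ sin φ sin δ + cos φ cos δ sin H₀ = 1.5801×0.08542×0.10811 + 0.99635×0.99414×0.99996 = 0.014592 + 0.990472 = 1.005064.
Q̄ = (S₀/π) × [bracket] = (1361/π) × 1.005064 = 435.41 W/m².
Ratio Q̄_A / Q̄_B = 370.02 / 435.41 = 0.8498.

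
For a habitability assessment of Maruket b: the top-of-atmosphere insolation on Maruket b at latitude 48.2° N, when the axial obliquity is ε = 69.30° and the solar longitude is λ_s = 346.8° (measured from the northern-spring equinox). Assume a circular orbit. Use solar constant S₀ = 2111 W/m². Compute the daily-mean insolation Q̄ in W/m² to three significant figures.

Solar declination: sin δ = sin ε · sin λ_s = sin 69.30° × sin 346.8° = -0.21361, so δ = -12.334°.
cos H₀ = −tan(+48.2°) tan(-12.334°) = 0.2446, H₀ = 1.3237 rad.
Bracket: H₀ sin φ sin δ + cos φ cos δ sin H₀ = 1.3237×0.74548×-0.21361 + 0.66653×0.97692×0.96964 = -0.210789 + 0.631378 = 0.420589.
Q̄ = (S₀/π) × [bracket] = (2111/π) × 0.420589 = 282.6 W/m².

Q̄ ≈ 283 W/m²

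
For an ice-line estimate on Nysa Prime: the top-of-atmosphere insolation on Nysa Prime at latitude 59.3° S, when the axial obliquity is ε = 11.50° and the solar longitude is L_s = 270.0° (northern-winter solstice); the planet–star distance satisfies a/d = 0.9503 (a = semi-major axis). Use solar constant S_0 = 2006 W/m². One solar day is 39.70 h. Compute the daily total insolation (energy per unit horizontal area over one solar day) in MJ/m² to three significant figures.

Solar declination: sin δ = sin ε · sin L_s = sin 11.50° × sin 270.0° = -0.19937, so δ = -11.500°.
cos h₀ = −tan(-59.3°) tan(-11.500°) = -0.3427, h₀ = 1.9205 rad.
Bracket: h₀ sin ϕ sin δ + cos ϕ cos δ sin h₀ = 1.9205×-0.85985×-0.19937 + 0.51054×0.97992×0.93946 = 0.329228 + 0.470001 = 0.799229.
Inverse-square distance factor (a/d)² = 0.9503² = 0.903070.
Q̄ = (S_0/π) × 0.903070 × [bracket] = (2006/π) × 0.903070 × 0.799229 = 460.86 W/m².
Daily total = Q̄ × 39.70 h × 3600 s/h = 460.86 × 39.70 × 3600 / 10⁶ = 65.87 MJ/m².

65.9 MJ/m²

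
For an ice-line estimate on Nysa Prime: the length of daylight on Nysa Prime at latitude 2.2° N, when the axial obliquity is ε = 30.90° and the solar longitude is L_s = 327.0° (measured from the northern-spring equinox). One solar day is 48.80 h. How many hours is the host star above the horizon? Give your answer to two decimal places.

24.23 h

Solar declination: sin δ = sin ε · sin L_s = sin 30.90° × sin 327.0° = -0.27969, so δ = -16.242°.
cos h₀ = −tan ϕ · tan δ = −tan(+2.2°) × tan(-16.242°) = 0.0112, so h₀ = 1.5596 rad = 89.36°.
Daylight = 2h₀/(2π) × 48.80 h = (1.5596/π) × 48.80 = 24.23 h.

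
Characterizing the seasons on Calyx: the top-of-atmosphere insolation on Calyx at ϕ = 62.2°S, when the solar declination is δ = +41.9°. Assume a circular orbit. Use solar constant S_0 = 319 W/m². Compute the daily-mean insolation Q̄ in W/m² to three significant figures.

cos h₀ = −tan(-62.2°) tan(+41.900°) = 1.7018 ≥ 1 ⇒ polar night, h₀ = 0 and Q̄ = 0.

Q̄ ≈ 0.00 W/m²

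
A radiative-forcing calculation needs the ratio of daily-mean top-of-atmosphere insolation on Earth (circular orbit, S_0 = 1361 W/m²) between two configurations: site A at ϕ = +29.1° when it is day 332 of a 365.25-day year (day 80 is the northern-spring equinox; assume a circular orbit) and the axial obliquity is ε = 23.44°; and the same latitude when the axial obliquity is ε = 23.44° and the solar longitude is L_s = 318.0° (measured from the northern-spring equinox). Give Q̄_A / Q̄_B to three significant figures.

— Configuration A (ϕ=+29.1°):
Solar longitude: L_s = 360° × (332 − 80)/365.25 = 248.378°.
sin δ = sin 23.44° × sin 248.378° = -0.36980, so δ = -21.703°.
cos h₀ = −tan(+29.1°) tan(-21.703°) = 0.2215, h₀ = 1.3474 rad.
Bracket: h₀ sin ϕ sin δ + cos ϕ cos δ sin h₀ = 1.3474×0.48634×-0.36980 + 0.87377×0.92911×0.97515 = -0.242328 + 0.791655 = 0.549327.
Q̄ = (S_0/π) × [bracket] = (1361/π) × 0.549327 = 237.98 W/m².
— Configuration B (ϕ=+29.1°):
Solar declination: sin δ = sin ε · sin L_s = sin 23.44° × sin 318.0° = -0.26617, so δ = -15.437°.
cos h₀ = −tan(+29.1°) tan(-15.437°) = 0.1537, h₀ = 1.4165 rad.
Bracket: h₀ sin ϕ sin δ + cos ϕ cos δ sin h₀ = 1.4165×0.48634×-0.26617 + 0.87377×0.96393×0.98812 = -0.183365 + 0.832247 = 0.648882.
Q̄ = (S_0/π) × [bracket] = (1361/π) × 0.648882 = 281.11 W/m².
Ratio Q̄_A / Q̄_B = 237.98 / 281.11 = 0.8466.

Q̄_A / Q̄_B ≈ 0.847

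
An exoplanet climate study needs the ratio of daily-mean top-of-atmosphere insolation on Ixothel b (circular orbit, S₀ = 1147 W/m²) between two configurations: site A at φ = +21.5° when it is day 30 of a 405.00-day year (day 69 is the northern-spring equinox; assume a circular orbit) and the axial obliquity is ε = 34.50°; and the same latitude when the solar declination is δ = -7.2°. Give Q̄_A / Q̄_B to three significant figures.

— Configuration A (φ=+21.5°):
Solar longitude: λ_s = 360° × (30 − 69)/405.00 = -34.667°, i.e. -34.667° + 360° = 325.333°.
sin δ = sin 34.50° × sin 325.333° = -0.32217, so δ = -18.794°.
cos H₀ = −tan(+21.5°) tan(-18.794°) = 0.1341, H₀ = 1.4363 rad.
Bracket: H₀ sin φ sin δ + cos φ cos δ sin H₀ = 1.4363×0.36650×-0.32217 + 0.93042×0.94668×0.99097 = -0.169592 + 0.872856 = 0.703264.
Q̄ = (S₀/π) × [bracket] = (1147/π) × 0.703264 = 256.76 W/m².
— Configuration B (φ=+21.5°):
cos H₀ = −tan(+21.5°) tan(-7.200°) = 0.0498, H₀ = 1.5210 rad.
Bracket: H₀ sin φ sin δ + cos φ cos δ sin H₀ = 1.5210×0.36650×-0.12533 + 0.93042×0.99211×0.99876 = -0.069865 + 0.921934 = 0.852069.
Q̄ = (S₀/π) × [bracket] = (1147/π) × 0.852069 = 311.09 W/m².
Ratio Q̄_A / Q̄_B = 256.76 / 311.09 = 0.8254.

Q̄_A / Q̄_B ≈ 0.825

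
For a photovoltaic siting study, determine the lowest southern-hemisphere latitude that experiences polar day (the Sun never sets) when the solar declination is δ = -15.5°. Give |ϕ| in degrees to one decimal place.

|ϕ| = 74.5°

Polar day requires cos h₀ = −tan ϕ tan δ ≤ −1, i.e. tan ϕ tan δ ≥ 1.
The boundary is |tan ϕ| · |tan δ| = 1, so |ϕ| = 90° − |δ| = 90° − 15.5° = 74.5° in the southern hemisphere.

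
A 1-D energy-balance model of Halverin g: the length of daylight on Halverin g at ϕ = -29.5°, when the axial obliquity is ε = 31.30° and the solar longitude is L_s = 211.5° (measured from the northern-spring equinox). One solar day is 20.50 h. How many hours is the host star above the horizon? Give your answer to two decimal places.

Solar declination: sin δ = sin ε · sin L_s = sin 31.30° × sin 211.5° = -0.27145, so δ = -15.750°.
cos h₀ = −tan ϕ · tan δ = −tan(-29.5°) × tan(-15.750°) = -0.1596, so h₀ = 1.7311 rad = 99.18°.
Daylight = 2h₀/(2π) × 20.50 h = (1.7311/π) × 20.50 = 11.30 h.

11.30 h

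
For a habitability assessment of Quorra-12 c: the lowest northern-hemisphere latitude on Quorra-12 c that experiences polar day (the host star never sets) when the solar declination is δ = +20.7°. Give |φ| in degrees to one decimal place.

Polar day requires cos H₀ = −tan φ tan δ ≤ −1, i.e. tan φ tan δ ≥ 1.
The boundary is |tan φ| · |tan δ| = 1, so |φ| = 90° − |δ| = 90° − 20.7° = 69.3° in the northern hemisphere.

|φ| = 69.3°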